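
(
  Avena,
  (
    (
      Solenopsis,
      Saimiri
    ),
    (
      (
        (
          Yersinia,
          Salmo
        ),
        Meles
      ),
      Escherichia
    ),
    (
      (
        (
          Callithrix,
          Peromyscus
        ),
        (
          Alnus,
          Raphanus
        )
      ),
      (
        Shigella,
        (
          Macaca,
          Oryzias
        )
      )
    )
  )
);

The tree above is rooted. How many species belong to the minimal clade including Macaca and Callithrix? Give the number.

7

The MRCA of Macaca and Callithrix is the node subtending (((Callithrix,Peromyscus),(Alnus,Raphanus)),(Shigella,(Macaca,Oryzias))).
That clade contains 7 terminal taxa: Alnus, Callithrix, Macaca, Oryzias, Peromyscus, Raphanus, Shigella.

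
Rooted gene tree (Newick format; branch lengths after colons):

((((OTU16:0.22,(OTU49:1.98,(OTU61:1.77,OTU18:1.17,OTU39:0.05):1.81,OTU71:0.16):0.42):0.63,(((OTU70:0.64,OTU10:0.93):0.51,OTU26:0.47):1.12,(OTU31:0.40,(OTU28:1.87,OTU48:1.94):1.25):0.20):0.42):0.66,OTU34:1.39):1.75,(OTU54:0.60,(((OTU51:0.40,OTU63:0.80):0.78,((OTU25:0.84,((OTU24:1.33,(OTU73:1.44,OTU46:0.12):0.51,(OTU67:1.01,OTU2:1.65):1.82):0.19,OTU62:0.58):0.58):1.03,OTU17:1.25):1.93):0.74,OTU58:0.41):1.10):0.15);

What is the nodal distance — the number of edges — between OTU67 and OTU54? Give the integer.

9

The MRCA of OTU67 and OTU54 is the node subtending (OTU54,(((OTU51,OTU63),((OTU25,((OTU24,(OTU73,OTU46),(OTU67,OTU2)),OTU62)),OTU17)),OTU58)).
From OTU67 up to that node: 8 branches. From OTU54 up to the same node: 1 branch. Total: 8 + 1 = 9.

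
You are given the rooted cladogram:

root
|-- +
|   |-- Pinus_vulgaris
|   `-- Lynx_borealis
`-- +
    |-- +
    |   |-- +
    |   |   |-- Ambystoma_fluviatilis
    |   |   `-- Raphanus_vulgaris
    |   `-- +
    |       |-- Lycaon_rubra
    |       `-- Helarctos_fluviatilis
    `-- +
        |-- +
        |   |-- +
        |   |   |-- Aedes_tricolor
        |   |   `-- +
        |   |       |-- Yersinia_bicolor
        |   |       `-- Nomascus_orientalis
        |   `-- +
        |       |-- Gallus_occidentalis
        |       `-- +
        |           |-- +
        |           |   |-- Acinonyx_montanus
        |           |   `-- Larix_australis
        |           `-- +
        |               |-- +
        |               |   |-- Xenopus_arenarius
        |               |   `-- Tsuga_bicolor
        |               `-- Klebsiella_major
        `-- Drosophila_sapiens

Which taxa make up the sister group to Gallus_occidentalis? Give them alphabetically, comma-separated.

Acinonyx_montanus, Klebsiella_major, Larix_australis, Tsuga_bicolor, Xenopus_arenarius

Gallus_occidentalis attaches to the tree at the node subtending (Gallus_occidentalis,((Acinonyx_montanus,Larix_australis),((Xenopus_arenarius,Tsuga_bicolor),Klebsiella_major))).
The other lineage descending from that same node — the sister group — is ((Acinonyx_montanus,Larix_australis),((Xenopus_arenarius,Tsuga_bicolor),Klebsiella_major)); its 5 tips in alphabetical order are the answer.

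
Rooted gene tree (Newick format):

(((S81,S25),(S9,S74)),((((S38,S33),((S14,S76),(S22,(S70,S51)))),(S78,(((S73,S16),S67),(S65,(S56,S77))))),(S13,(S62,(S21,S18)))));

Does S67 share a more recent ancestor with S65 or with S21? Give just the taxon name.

The MRCA of S67 and S65 subtends (((S73,S16),S67),(S65,(S56,S77))) (6 taxa).
The MRCA of S67 and S21 subtends ((((S38,S33),((S14,S76),(S22,(S70,S51)))),(S78,(((S73,S16),S67),(S65,(S56,S77))))),(S13,(S62,(S21,S18)))) (18 taxa).
The first is nested inside the second, so S67 shares a more recent common ancestor with S65.

S65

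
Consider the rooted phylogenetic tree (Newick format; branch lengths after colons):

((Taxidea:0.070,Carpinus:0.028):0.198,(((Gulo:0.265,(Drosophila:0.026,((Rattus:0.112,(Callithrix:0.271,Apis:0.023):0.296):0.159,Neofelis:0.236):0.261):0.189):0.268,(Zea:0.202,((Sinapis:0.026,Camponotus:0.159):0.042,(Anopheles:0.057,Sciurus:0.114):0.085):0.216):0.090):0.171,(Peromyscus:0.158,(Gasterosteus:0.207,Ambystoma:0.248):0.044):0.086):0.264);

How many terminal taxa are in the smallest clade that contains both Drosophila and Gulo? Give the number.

The MRCA of Drosophila and Gulo is the node subtending (Gulo,(Drosophila,((Rattus,(Callithrix,Apis)),Neofelis))).
That clade contains 6 terminal taxa: Apis, Callithrix, Drosophila, Gulo, Neofelis, Rattus.

6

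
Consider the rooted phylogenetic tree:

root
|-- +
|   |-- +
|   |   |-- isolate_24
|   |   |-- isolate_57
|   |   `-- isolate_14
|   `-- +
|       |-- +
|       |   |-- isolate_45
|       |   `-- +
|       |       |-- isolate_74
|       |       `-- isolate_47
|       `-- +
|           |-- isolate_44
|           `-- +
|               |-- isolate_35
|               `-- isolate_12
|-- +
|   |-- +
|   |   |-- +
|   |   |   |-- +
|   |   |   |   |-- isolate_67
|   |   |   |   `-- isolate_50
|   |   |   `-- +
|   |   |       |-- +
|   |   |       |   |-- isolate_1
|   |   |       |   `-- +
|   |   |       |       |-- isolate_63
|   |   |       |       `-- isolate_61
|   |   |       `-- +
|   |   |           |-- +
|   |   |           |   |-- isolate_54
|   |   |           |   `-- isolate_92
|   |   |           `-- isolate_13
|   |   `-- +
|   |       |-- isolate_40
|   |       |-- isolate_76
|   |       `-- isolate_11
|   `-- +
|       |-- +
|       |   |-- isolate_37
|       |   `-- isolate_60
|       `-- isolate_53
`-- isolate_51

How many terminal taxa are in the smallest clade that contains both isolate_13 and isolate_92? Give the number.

The MRCA of isolate_13 and isolate_92 is the node subtending ((isolate_54,isolate_92),isolate_13).
That clade contains 3 terminal taxa: isolate_13, isolate_54, isolate_92.

3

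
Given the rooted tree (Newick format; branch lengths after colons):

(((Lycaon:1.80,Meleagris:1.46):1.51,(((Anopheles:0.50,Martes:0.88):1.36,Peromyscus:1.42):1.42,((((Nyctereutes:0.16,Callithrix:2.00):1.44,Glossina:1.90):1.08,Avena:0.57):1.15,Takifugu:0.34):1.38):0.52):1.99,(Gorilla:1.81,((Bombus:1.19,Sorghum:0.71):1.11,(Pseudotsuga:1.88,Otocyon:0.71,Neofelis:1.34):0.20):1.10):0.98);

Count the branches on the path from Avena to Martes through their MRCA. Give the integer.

The MRCA of Avena and Martes is the node subtending (((Anopheles,Martes),Peromyscus),((((Nyctereutes,Callithrix),Glossina),Avena),Takifugu)).
From Avena up to that node: 3 branches. From Martes up to the same node: 3 branches. Total: 3 + 3 = 6.

6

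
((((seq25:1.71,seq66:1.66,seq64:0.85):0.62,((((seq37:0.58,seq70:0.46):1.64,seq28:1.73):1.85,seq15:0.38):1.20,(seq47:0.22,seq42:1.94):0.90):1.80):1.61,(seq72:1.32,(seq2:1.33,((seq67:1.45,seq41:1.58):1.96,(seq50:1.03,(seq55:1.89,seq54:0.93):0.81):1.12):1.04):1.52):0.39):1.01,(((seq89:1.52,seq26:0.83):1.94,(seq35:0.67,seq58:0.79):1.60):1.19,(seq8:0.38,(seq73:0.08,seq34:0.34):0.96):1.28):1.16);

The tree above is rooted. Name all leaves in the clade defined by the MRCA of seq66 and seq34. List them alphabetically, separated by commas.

Tracing seq66: it sits inside (seq25,seq66,seq64).
Tracing seq34: it sits inside (seq73,seq34).
The smallest clade enclosing both is the whole tree (their MRCA is the root), so the answer is all 23 tips in alphabetical order.

seq15, seq2, seq25, seq26, seq28, seq34, seq35, seq37, seq41, seq42, seq47, seq50, seq54, seq55, seq58, seq64, seq66, seq67, seq70, seq72, seq73, seq8, seq89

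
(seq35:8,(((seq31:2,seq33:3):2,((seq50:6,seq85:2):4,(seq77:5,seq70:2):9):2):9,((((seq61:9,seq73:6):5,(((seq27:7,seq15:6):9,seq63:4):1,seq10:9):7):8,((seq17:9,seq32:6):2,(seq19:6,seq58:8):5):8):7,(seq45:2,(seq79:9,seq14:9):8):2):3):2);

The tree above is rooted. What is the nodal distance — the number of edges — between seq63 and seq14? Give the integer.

The MRCA of seq63 and seq14 is the node subtending ((((seq61,seq73),(((seq27,seq15),seq63),seq10)),((seq17,seq32),(seq19,seq58))),(seq45,(seq79,seq14))).
From seq63 up to that node: 5 branches. From seq14 up to the same node: 3 branches. Total: 5 + 3 = 8.

8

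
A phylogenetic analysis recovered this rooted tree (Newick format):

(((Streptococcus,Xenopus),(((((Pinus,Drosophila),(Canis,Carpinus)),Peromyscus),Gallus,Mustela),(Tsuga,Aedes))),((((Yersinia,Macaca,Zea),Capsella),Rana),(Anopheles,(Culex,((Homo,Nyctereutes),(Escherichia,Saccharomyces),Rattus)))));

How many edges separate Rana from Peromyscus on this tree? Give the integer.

8

The MRCA of Rana and Peromyscus is the root of the tree.
From Rana up to that node: 3 branches. From Peromyscus up to the same node: 5 branches. Total: 3 + 5 = 8.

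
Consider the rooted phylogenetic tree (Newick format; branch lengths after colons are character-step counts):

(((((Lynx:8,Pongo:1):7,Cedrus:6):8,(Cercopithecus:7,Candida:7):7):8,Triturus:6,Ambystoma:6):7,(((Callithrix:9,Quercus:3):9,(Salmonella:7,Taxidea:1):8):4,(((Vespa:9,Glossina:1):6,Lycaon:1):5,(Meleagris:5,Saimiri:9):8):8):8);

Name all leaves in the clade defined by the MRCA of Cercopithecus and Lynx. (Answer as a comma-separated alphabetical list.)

Tracing Cercopithecus: it sits inside (Cercopithecus,Candida).
Tracing Lynx: it sits inside (Lynx,Pongo).
The smallest clade enclosing both is (((Lynx,Pongo),Cedrus),(Cercopithecus,Candida)); the answer is its 5 terminal taxa in alphabetical order.

Candida, Cedrus, Cercopithecus, Lynx, Pongo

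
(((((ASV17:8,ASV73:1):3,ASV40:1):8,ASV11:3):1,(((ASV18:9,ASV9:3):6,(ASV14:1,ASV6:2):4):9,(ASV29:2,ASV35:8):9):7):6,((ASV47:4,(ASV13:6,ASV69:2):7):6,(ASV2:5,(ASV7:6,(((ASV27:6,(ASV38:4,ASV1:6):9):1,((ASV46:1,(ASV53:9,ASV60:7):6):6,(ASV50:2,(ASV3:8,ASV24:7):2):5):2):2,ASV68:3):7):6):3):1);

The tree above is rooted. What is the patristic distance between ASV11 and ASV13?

30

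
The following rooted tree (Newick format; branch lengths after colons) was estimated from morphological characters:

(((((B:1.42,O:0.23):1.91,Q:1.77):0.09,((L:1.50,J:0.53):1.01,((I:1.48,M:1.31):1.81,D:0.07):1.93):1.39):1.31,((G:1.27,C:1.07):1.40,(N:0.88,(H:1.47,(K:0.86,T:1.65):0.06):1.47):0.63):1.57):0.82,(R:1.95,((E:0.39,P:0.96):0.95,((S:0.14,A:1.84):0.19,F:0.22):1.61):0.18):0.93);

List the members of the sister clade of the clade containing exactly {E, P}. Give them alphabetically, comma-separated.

A, F, S

The clade containing exactly {E, P} attaches to the tree at the node subtending ((E,P),((S,A),F)).
The other lineage descending from that same node — the sister group — is ((S,A),F); its 3 tips in alphabetical order are the answer.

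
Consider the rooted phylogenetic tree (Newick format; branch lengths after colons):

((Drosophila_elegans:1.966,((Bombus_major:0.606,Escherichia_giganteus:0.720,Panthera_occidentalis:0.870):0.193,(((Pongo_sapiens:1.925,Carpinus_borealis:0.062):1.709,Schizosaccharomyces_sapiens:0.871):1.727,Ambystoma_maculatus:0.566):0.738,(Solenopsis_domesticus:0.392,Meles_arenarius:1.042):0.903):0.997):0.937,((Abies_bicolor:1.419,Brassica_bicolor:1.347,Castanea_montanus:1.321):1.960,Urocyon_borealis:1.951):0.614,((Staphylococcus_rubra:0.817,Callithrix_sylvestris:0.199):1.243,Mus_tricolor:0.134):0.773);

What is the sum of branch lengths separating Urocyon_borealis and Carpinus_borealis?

The path runs Urocyon_borealis → … → MRCA → … → Carpinus_borealis; the MRCA is the root of the tree.
Branch lengths along that path: 1.951 + 0.614 + 0.937 + 0.997 + 0.738 + 1.727 + 1.709 + 0.062 = 8.735.

8.735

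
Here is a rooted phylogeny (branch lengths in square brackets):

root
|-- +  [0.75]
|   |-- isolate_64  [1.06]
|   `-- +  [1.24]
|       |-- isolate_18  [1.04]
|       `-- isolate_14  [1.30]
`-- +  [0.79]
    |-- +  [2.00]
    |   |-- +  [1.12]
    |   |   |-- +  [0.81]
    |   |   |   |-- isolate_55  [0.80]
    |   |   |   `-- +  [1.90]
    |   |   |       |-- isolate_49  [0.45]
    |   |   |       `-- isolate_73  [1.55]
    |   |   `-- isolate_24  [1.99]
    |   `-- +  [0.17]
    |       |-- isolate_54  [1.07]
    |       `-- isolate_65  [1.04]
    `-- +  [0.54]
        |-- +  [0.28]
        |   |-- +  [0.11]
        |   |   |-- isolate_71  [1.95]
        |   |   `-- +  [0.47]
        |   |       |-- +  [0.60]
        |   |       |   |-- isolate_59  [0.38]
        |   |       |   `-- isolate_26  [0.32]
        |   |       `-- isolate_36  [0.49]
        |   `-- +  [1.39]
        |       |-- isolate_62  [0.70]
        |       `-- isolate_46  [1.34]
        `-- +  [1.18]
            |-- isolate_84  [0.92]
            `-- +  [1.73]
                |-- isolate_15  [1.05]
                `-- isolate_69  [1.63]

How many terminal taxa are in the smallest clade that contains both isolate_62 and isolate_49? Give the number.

15

The MRCA of isolate_62 and isolate_49 is the node subtending ((((isolate_55,(isolate_49,isolate_73)),isolate_24),(isolate_54,isolate_65)),(((isolate_71,((isolate_59,isolate_26),isolate_36)),(isolate_62,isolate_46)),(isolate_84,(isolate_15,isolate_69)))).
That clade contains 15 terminal taxa: isolate_15, isolate_24, isolate_26, isolate_36, isolate_46, isolate_49, isolate_54, isolate_55, isolate_59, isolate_62, isolate_65, isolate_69, isolate_71, isolate_73, isolate_84.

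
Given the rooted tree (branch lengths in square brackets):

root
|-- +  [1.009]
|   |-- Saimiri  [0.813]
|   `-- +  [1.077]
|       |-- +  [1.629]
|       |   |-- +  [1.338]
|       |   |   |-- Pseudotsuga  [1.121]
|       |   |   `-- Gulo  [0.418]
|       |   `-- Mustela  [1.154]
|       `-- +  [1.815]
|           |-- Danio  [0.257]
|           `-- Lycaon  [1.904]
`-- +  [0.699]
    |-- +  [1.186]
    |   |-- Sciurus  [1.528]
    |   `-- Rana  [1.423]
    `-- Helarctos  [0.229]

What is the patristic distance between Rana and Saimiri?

5.130

The path runs Rana → … → MRCA → … → Saimiri; the MRCA is the root of the tree.
Branch lengths along that path: 1.423 + 1.186 + 0.699 + 1.009 + 0.813 = 5.130.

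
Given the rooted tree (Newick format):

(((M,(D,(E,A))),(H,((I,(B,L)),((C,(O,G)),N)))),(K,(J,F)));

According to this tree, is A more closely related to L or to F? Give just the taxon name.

L

The MRCA of A and L subtends ((M,(D,(E,A))),(H,((I,(B,L)),((C,(O,G)),N)))) (12 taxa).
The MRCA of A and F is the root, subtending the entire tree (15 taxa).
The first is nested inside the second, so A shares a more recent common ancestor with L.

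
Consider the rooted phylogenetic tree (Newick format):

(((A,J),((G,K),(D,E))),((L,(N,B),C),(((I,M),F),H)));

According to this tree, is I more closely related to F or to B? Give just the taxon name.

The MRCA of I and F subtends ((I,M),F) (3 taxa).
The MRCA of I and B subtends ((L,(N,B),C),(((I,M),F),H)) (8 taxa).
The first is nested inside the second, so I shares a more recent common ancestor with F.

F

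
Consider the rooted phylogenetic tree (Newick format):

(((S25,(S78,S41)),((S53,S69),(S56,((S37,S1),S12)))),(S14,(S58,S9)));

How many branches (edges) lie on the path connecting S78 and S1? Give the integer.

8

The MRCA of S78 and S1 is the node subtending ((S25,(S78,S41)),((S53,S69),(S56,((S37,S1),S12)))).
From S78 up to that node: 3 branches. From S1 up to the same node: 5 branches. Total: 3 + 5 = 8.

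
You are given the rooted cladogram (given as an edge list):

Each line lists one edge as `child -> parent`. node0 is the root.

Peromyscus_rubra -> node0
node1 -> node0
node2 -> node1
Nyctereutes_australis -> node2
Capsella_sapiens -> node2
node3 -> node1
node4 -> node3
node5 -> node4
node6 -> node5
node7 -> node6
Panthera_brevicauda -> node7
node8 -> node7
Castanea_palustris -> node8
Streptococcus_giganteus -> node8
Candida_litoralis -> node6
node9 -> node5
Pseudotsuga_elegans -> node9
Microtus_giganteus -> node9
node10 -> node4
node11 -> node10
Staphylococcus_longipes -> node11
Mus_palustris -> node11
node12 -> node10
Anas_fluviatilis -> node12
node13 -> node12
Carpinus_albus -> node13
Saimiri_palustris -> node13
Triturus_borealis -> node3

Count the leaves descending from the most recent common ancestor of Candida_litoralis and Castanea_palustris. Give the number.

The MRCA of Candida_litoralis and Castanea_palustris is the node subtending ((Panthera_brevicauda,(Castanea_palustris,Streptococcus_giganteus)),Candida_litoralis).
That clade contains 4 terminal taxa: Candida_litoralis, Castanea_palustris, Panthera_brevicauda, Streptococcus_giganteus.

4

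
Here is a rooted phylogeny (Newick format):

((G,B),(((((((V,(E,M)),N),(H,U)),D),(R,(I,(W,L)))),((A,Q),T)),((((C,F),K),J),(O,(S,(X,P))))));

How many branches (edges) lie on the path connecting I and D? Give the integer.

5

The MRCA of I and D is the node subtending (((((V,(E,M)),N),(H,U)),D),(R,(I,(W,L)))).
From I up to that node: 3 branches. From D up to the same node: 2 branches. Total: 3 + 2 = 5.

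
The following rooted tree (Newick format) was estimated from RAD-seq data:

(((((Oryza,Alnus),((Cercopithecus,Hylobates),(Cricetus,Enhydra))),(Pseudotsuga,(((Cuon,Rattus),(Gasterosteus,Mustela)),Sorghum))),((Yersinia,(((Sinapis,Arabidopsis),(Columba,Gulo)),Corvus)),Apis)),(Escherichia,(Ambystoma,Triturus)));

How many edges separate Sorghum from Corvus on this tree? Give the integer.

The MRCA of Sorghum and Corvus is the node subtending ((((Oryza,Alnus),((Cercopithecus,Hylobates),(Cricetus,Enhydra))),(Pseudotsuga,(((Cuon,Rattus),(Gasterosteus,Mustela)),Sorghum))),((Yersinia,(((Sinapis,Arabidopsis),(Columba,Gulo)),Corvus)),Apis)).
From Sorghum up to that node: 4 branches. From Corvus up to the same node: 4 branches. Total: 4 + 4 = 8.

8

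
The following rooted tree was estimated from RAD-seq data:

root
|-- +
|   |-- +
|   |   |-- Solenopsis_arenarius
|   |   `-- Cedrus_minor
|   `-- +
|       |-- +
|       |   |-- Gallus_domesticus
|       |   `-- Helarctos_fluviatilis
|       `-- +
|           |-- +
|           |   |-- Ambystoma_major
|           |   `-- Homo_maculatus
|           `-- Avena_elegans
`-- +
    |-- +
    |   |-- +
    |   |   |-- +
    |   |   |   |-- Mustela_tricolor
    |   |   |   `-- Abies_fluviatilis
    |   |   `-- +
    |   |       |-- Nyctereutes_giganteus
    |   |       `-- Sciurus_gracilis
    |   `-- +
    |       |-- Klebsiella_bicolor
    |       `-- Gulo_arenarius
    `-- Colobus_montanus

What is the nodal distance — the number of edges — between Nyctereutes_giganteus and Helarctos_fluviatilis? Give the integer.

The MRCA of Nyctereutes_giganteus and Helarctos_fluviatilis is the root of the tree.
From Nyctereutes_giganteus up to that node: 5 branches. From Helarctos_fluviatilis up to the same node: 4 branches. Total: 5 + 4 = 9.

9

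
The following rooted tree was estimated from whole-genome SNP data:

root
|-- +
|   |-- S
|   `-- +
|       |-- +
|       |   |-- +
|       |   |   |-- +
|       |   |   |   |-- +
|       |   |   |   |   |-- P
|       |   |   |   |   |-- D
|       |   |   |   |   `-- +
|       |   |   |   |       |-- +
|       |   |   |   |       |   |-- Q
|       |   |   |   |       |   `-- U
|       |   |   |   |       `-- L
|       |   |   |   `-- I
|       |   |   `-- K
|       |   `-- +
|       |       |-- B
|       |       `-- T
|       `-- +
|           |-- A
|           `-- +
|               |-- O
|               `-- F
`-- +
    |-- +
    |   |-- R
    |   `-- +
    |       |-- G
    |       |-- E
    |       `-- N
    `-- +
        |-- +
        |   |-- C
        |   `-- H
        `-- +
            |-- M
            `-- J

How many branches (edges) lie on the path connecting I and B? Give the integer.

5

The MRCA of I and B is the node subtending ((((P,D,((Q,U),L)),I),K),(B,T)).
From I up to that node: 3 branches. From B up to the same node: 2 branches. Total: 3 + 2 = 5.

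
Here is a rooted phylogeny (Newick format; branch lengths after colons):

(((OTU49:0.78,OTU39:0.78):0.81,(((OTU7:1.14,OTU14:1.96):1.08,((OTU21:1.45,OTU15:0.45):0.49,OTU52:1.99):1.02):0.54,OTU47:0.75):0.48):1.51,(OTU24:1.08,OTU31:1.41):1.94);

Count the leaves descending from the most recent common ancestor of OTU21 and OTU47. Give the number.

The MRCA of OTU21 and OTU47 is the node subtending (((OTU7,OTU14),((OTU21,OTU15),OTU52)),OTU47).
That clade contains 6 terminal taxa: OTU14, OTU15, OTU21, OTU47, OTU52, OTU7.

6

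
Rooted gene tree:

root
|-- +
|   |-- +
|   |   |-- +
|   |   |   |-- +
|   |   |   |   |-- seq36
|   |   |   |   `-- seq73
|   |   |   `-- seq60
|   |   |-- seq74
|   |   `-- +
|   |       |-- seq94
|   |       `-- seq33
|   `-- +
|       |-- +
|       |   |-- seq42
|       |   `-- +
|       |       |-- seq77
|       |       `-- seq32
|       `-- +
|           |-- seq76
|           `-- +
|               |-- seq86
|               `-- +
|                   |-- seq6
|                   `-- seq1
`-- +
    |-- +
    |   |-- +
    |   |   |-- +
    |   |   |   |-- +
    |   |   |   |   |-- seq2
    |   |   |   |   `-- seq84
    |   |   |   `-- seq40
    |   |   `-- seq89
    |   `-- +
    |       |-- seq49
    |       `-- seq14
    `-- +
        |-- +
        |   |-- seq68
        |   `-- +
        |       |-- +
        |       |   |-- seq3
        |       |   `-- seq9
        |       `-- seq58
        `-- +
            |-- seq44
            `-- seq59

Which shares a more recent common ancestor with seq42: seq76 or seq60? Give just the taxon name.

The MRCA of seq42 and seq76 subtends ((seq42,(seq77,seq32)),(seq76,(seq86,(seq6,seq1)))) (7 taxa).
The MRCA of seq42 and seq60 subtends ((((seq36,seq73),seq60),seq74,(seq94,seq33)),((seq42,(seq77,seq32)),(seq76,(seq86,(seq6,seq1))))) (13 taxa).
The first is nested inside the second, so seq42 shares a more recent common ancestor with seq76.

seq76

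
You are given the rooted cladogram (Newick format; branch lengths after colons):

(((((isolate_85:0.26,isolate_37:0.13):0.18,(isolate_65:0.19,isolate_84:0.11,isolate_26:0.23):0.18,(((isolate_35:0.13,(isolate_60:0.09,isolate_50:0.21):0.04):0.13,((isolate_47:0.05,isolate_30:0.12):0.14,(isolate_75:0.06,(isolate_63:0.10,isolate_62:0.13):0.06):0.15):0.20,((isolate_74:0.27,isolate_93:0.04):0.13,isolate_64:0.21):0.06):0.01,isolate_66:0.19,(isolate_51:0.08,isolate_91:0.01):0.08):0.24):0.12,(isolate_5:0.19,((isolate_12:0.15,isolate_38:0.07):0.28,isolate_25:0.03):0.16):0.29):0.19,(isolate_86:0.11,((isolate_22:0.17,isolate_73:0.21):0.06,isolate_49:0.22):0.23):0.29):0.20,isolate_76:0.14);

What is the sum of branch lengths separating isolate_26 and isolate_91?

The path runs isolate_26 → … → MRCA → … → isolate_91; the MRCA is the node subtending ((isolate_85,isolate_37),(isolate_65,isolate_84,isolate_26),(((isolate_35,(isolate_60,isolate_50)),((isolate_47,isolate_30),(isolate_75,(isolate_63,isolate_62))),((isolate_74,isolate_93),isolate_64)),isolate_66,(isolate_51,isolate_91))).
Branch lengths along that path: 0.23 + 0.18 + 0.24 + 0.08 + 0.01 = 0.74.

0.74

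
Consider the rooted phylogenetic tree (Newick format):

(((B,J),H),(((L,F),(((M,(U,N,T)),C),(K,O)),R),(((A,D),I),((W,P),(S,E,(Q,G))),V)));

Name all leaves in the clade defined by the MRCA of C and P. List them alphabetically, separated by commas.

A, C, D, E, F, G, I, K, L, M, N, O, P, Q, R, S, T, U, V, W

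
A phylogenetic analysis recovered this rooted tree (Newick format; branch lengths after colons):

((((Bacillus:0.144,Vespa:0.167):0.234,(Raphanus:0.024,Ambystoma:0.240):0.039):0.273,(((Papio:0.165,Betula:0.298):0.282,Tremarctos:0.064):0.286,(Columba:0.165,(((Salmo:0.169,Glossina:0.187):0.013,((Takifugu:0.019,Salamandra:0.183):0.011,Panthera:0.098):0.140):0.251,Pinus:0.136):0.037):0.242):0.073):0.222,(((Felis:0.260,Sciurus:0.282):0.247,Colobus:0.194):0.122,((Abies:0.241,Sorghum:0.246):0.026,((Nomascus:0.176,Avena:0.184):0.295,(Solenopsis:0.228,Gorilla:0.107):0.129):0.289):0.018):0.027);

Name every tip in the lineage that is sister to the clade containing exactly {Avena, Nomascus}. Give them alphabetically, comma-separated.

Gorilla, Solenopsis

The clade containing exactly {Avena, Nomascus} attaches to the tree at the node subtending ((Nomascus,Avena),(Solenopsis,Gorilla)).
The other lineage descending from that same node — the sister group — is (Solenopsis,Gorilla); its 2 tips in alphabetical order are the answer.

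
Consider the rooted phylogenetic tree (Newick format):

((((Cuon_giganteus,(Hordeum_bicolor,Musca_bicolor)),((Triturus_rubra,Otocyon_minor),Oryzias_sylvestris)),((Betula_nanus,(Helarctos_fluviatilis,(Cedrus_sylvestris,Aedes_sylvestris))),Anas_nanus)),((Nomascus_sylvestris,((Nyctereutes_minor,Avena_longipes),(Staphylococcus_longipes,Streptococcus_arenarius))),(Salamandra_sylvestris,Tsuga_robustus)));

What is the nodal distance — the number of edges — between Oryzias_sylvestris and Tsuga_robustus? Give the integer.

7

The MRCA of Oryzias_sylvestris and Tsuga_robustus is the root of the tree.
From Oryzias_sylvestris up to that node: 4 branches. From Tsuga_robustus up to the same node: 3 branches. Total: 4 + 3 = 7.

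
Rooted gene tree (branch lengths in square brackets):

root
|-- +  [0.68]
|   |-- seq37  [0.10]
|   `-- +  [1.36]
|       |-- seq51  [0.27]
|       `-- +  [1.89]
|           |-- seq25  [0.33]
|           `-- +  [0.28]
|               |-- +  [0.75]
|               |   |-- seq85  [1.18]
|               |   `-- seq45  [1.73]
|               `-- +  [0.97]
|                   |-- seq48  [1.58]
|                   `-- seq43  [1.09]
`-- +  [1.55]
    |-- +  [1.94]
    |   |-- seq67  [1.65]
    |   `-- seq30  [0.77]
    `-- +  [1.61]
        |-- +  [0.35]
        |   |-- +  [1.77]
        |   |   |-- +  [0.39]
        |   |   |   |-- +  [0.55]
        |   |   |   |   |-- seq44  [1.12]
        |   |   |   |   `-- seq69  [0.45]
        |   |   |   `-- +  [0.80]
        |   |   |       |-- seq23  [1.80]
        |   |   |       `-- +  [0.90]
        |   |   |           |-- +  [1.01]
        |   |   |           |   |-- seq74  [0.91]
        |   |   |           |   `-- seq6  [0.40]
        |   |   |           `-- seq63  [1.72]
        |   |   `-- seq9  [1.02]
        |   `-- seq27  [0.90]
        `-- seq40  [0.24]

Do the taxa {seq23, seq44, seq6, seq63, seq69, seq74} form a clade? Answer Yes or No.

The most recent common ancestor of these taxa subtends ((seq44,seq69),(seq23,((seq74,seq6),seq63))).
That clade has exactly 6 tips — every listed taxon and nothing else — so the group is monophyletic.

Yes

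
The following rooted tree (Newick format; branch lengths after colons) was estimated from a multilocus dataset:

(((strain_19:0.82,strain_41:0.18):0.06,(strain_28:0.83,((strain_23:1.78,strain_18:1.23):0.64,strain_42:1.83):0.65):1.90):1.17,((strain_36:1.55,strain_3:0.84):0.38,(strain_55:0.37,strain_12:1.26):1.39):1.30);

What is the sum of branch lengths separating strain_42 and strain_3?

8.07

The path runs strain_42 → … → MRCA → … → strain_3; the MRCA is the root of the tree.
Branch lengths along that path: 1.83 + 0.65 + 1.90 + 1.17 + 1.30 + 0.38 + 0.84 = 8.07.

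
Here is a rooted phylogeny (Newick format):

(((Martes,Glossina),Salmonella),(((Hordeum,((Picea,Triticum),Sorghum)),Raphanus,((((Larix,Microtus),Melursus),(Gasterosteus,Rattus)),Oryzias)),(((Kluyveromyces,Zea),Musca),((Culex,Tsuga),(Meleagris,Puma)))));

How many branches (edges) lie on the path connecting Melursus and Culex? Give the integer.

9

The MRCA of Melursus and Culex is the node subtending (((Hordeum,((Picea,Triticum),Sorghum)),Raphanus,((((Larix,Microtus),Melursus),(Gasterosteus,Rattus)),Oryzias)),(((Kluyveromyces,Zea),Musca),((Culex,Tsuga),(Meleagris,Puma)))).
From Melursus up to that node: 5 branches. From Culex up to the same node: 4 branches. Total: 5 + 4 = 9.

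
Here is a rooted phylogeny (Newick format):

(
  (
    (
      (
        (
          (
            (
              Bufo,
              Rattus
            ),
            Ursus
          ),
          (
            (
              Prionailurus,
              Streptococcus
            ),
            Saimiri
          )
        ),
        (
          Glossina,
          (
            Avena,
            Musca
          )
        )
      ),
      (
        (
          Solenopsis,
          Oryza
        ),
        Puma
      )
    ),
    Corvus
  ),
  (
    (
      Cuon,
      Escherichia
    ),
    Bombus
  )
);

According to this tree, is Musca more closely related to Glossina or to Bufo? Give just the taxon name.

The MRCA of Musca and Glossina subtends (Glossina,(Avena,Musca)) (3 taxa).
The MRCA of Musca and Bufo subtends ((((Bufo,Rattus),Ursus),((Prionailurus,Streptococcus),Saimiri)),(Glossina,(Avena,Musca))) (9 taxa).
The first is nested inside the second, so Musca shares a more recent common ancestor with Glossina.

Glossina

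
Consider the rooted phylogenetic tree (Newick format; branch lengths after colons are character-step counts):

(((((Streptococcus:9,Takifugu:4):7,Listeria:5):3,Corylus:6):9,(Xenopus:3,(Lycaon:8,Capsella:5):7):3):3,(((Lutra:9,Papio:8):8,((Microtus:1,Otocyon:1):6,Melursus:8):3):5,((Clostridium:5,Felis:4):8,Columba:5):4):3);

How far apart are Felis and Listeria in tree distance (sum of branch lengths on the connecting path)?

The path runs Felis → … → MRCA → … → Listeria; the MRCA is the root of the tree.
Branch lengths along that path: 4 + 8 + 4 + 3 + 3 + 9 + 3 + 5 = 39.

39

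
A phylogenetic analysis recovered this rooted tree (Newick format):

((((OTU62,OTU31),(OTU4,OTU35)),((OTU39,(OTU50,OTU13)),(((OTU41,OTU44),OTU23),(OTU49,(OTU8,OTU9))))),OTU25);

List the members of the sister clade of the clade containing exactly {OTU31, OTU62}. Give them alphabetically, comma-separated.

The clade containing exactly {OTU31, OTU62} attaches to the tree at the node subtending ((OTU62,OTU31),(OTU4,OTU35)).
The other lineage descending from that same node — the sister group — is (OTU4,OTU35); its 2 tips in alphabetical order are the answer.

OTU35, OTU4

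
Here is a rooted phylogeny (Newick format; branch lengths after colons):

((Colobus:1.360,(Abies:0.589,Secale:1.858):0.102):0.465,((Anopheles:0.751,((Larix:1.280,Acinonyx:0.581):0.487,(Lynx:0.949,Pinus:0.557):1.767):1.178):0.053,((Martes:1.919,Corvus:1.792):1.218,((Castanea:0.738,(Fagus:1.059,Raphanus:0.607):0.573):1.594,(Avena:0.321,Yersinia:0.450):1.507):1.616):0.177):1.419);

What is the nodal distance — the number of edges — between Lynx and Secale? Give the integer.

The MRCA of Lynx and Secale is the root of the tree.
From Lynx up to that node: 5 branches. From Secale up to the same node: 3 branches. Total: 5 + 3 = 8.

8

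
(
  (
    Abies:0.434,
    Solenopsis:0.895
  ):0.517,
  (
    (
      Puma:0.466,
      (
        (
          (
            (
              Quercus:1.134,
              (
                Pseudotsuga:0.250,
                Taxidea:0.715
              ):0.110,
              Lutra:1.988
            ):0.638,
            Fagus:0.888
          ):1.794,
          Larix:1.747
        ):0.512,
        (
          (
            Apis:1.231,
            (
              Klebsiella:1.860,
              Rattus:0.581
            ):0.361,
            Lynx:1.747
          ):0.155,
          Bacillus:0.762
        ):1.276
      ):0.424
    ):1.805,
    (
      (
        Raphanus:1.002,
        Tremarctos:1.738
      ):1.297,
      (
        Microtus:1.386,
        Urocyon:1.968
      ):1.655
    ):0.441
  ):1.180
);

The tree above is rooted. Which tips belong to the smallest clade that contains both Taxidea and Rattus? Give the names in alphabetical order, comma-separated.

Apis, Bacillus, Fagus, Klebsiella, Larix, Lutra, Lynx, Pseudotsuga, Quercus, Rattus, Taxidea

Tracing Taxidea: it sits inside (Pseudotsuga,Taxidea).
Tracing Rattus: it sits inside (Klebsiella,Rattus).
The smallest clade enclosing both is ((((Quercus,(Pseudotsuga,Taxidea),Lutra),Fagus),Larix),((Apis,(Klebsiella,Rattus),Lynx),Bacillus)); the answer is its 11 terminal taxa in alphabetical order.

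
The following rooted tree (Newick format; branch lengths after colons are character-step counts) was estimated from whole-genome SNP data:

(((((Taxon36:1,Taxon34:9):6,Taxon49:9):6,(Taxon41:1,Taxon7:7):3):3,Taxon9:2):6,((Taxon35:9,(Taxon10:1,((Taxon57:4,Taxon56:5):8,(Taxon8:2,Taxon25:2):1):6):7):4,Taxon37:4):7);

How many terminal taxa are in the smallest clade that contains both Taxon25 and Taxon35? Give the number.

6

The MRCA of Taxon25 and Taxon35 is the node subtending (Taxon35,(Taxon10,((Taxon57,Taxon56),(Taxon8,Taxon25)))).
That clade contains 6 terminal taxa: Taxon10, Taxon25, Taxon35, Taxon56, Taxon57, Taxon8.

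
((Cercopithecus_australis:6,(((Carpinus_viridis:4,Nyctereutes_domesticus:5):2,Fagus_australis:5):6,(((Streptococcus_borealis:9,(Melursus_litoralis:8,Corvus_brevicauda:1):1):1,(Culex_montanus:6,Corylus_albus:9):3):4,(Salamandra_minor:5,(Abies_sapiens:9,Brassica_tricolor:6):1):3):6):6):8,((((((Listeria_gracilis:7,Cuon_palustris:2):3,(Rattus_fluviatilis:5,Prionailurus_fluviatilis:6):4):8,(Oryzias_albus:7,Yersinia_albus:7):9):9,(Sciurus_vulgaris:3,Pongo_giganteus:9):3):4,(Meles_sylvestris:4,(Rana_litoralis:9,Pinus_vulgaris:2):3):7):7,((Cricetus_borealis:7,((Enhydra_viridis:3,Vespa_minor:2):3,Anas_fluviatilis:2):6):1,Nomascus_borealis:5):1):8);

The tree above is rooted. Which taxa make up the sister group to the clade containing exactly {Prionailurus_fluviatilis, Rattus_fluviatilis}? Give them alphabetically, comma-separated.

The clade containing exactly {Prionailurus_fluviatilis, Rattus_fluviatilis} attaches to the tree at the node subtending ((Listeria_gracilis,Cuon_palustris),(Rattus_fluviatilis,Prionailurus_fluviatilis)).
The other lineage descending from that same node — the sister group — is (Listeria_gracilis,Cuon_palustris); its 2 tips in alphabetical order are the answer.

Cuon_palustris, Listeria_gracilis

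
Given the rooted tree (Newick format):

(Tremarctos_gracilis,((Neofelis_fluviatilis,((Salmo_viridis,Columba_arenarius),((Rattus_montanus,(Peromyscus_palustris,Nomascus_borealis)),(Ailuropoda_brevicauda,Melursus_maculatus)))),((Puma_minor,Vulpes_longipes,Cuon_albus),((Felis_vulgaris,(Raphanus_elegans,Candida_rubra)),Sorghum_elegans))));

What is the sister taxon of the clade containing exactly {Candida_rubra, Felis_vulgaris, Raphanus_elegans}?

Sorghum_elegans

The clade containing exactly {Candida_rubra, Felis_vulgaris, Raphanus_elegans} attaches to the tree at the node subtending ((Felis_vulgaris,(Raphanus_elegans,Candida_rubra)),Sorghum_elegans).
The other lineage descending from that same node — the sister group — is the single tip Sorghum_elegans.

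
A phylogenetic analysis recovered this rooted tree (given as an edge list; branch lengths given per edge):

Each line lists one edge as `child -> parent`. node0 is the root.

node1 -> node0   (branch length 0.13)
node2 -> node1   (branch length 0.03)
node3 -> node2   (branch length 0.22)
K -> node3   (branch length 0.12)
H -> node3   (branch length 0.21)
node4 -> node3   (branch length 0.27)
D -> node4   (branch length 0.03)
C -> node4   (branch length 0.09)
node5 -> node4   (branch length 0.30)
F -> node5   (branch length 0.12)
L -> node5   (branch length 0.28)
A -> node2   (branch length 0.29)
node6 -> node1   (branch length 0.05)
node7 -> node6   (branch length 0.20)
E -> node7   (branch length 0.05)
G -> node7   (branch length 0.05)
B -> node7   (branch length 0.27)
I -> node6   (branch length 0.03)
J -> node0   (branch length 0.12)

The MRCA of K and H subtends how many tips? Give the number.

6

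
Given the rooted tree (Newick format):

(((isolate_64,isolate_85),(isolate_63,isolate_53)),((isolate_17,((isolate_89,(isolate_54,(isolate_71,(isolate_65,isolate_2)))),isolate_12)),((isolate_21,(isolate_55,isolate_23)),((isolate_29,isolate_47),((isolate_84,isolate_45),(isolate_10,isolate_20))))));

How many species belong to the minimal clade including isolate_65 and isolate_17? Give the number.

7

The MRCA of isolate_65 and isolate_17 is the node subtending (isolate_17,((isolate_89,(isolate_54,(isolate_71,(isolate_65,isolate_2)))),isolate_12)).
That clade contains 7 terminal taxa: isolate_12, isolate_17, isolate_2, isolate_54, isolate_65, isolate_71, isolate_89.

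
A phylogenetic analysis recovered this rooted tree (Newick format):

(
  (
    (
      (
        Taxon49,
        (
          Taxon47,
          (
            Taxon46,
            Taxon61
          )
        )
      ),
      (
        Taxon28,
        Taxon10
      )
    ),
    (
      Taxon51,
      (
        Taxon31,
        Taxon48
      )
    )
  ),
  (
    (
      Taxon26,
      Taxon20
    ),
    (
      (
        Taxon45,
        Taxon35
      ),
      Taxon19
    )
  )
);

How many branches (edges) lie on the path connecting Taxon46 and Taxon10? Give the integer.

6

The MRCA of Taxon46 and Taxon10 is the node subtending ((Taxon49,(Taxon47,(Taxon46,Taxon61))),(Taxon28,Taxon10)).
From Taxon46 up to that node: 4 branches. From Taxon10 up to the same node: 2 branches. Total: 4 + 2 = 6.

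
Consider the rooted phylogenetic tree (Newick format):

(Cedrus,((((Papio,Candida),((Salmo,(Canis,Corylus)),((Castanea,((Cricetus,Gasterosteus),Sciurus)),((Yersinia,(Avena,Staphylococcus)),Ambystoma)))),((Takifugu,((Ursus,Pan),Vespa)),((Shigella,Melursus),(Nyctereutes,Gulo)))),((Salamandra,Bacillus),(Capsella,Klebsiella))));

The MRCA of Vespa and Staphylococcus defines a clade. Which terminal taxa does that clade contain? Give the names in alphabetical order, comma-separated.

Tracing Vespa: it sits inside ((Ursus,Pan),Vespa).
Tracing Staphylococcus: it sits inside (Avena,Staphylococcus).
The smallest clade enclosing both is (((Papio,Candida),((Salmo,(Canis,Corylus)),((Castanea,((Cricetus,Gasterosteus),Sciurus)),((Yersinia,(Avena,Staphylococcus)),Ambystoma)))),((Takifugu,((Ursus,Pan),Vespa)),((Shigella,Melursus),(Nyctereutes,Gulo)))); the answer is its 21 terminal taxa in alphabetical order.

Ambystoma, Avena, Candida, Canis, Castanea, Corylus, Cricetus, Gasterosteus, Gulo, Melursus, Nyctereutes, Pan, Papio, Salmo, Sciurus, Shigella, Staphylococcus, Takifugu, Ursus, Vespa, Yersinia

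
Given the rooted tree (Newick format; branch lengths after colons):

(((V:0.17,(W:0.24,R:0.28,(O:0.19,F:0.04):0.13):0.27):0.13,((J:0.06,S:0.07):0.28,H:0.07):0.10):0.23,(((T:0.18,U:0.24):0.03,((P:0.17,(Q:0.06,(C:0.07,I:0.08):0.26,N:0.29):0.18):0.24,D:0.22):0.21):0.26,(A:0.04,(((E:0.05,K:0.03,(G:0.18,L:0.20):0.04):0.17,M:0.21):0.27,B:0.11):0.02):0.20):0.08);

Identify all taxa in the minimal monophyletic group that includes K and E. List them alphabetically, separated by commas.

E, G, K, L

Tracing K: it sits inside (E,K,(G,L)).
Tracing E: it sits inside (E,K,(G,L)).
The smallest clade enclosing both is (E,K,(G,L)); the answer is its 4 terminal taxa in alphabetical order.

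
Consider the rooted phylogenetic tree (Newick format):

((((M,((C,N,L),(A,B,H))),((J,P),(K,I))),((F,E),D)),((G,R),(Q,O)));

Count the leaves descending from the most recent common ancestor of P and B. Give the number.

The MRCA of P and B is the node subtending ((M,((C,N,L),(A,B,H))),((J,P),(K,I))).
That clade contains 11 terminal taxa: A, B, C, H, I, J, K, L, M, N, P.

11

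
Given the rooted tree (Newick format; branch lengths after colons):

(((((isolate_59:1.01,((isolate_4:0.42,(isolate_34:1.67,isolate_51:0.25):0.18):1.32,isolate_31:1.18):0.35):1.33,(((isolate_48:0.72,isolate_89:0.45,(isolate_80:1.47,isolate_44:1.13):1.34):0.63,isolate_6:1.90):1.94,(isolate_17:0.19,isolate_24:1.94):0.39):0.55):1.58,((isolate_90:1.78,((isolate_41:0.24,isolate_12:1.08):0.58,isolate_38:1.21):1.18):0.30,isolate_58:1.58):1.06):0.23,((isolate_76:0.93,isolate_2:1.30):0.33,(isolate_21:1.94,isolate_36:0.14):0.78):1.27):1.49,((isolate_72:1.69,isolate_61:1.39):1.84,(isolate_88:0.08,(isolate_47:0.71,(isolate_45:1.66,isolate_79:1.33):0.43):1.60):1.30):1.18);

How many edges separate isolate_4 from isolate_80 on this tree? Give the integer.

9

The MRCA of isolate_4 and isolate_80 is the node subtending ((isolate_59,((isolate_4,(isolate_34,isolate_51)),isolate_31)),(((isolate_48,isolate_89,(isolate_80,isolate_44)),isolate_6),(isolate_17,isolate_24))).
From isolate_4 up to that node: 4 branches. From isolate_80 up to the same node: 5 branches. Total: 4 + 5 = 9.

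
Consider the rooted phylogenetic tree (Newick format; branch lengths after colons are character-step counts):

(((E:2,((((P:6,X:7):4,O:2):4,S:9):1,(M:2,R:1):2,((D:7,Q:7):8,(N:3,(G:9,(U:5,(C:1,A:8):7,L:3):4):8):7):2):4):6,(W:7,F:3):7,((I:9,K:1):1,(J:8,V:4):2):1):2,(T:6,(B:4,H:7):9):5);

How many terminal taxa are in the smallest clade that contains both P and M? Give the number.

14

The MRCA of P and M is the node subtending ((((P,X),O),S),(M,R),((D,Q),(N,(G,(U,(C,A),L))))).
That clade contains 14 terminal taxa: A, C, D, G, L, M, N, O, P, Q, R, S, U, X.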